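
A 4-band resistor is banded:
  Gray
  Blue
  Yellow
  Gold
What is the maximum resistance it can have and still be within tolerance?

Grey → 8 (first significant figure)
Blue → 6 (second significant figure)
Yellow → ×10^4 multiplier
Gold → ±5% tolerance
86 × 10000 = 860000 Ω
Maximum = 860000 × (1 + 5/100) = 903000 Ω.

903000 Ω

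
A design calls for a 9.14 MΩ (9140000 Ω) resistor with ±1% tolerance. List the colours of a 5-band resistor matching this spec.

9140000 Ω = 914 × 10^4.
9 → white
1 → brown
4 → yellow
Multiplier 10^4 → yellow.
±1% tolerance → brown.

white, brown, yellow, yellow, brown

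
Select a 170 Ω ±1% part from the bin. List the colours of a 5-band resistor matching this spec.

brown, violet, black, black, brown

170 Ω = 170 × 10^0.
1 → brown
7 → violet
0 → black
Multiplier 10^0 → black.
±1% tolerance → brown.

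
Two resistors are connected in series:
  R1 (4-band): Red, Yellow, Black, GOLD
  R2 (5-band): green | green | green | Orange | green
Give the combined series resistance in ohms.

555024 Ω

R1: red, yellow → 24; black ×1 → 24 Ω.
R2: green, green, green → 555; orange ×10^3 → 555000 Ω.
Series: 24 + 555000 = 555024 Ω.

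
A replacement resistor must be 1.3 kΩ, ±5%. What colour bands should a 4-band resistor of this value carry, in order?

1300 Ω = 13 × 10^2.
1 → brown
3 → orange
Multiplier 10^2 → red.
±5% tolerance → gold.

brown, orange, red, gold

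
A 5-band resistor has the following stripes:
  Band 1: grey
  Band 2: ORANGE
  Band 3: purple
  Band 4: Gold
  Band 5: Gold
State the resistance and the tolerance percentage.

83.7 Ω ±5%

Grey → 8 (first significant figure)
Orange → 3 (second significant figure)
Violet → 7 (third significant figure)
Gold → ×0.1 multiplier
Gold → ±5% tolerance
837 × 0.1 = 83.7 Ω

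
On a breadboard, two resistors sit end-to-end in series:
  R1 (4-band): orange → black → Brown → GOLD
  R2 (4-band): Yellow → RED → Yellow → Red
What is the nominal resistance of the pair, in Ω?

R1: orange, black → 30; brown ×10 → 300 Ω.
R2: yellow, red → 42; yellow ×10^4 → 420000 Ω.
Series: 300 + 420000 = 420300 Ω.

420300 Ω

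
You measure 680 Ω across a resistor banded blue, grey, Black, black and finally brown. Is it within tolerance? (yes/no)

yes

Blue → 6 (first significant figure)
Grey → 8 (second significant figure)
Black → 0 (third significant figure)
Black → ×1 multiplier
Brown → ±1% tolerance
680 × 1 = 680 Ω
Allowed range: 673.2 Ω to 686.8 Ω.
680 Ω lies inside that range.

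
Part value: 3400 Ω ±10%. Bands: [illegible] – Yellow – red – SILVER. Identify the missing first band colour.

orange

3400 Ω = 34 × 10^2.
The first band gives digit 3 of the significand, and 3 is orange.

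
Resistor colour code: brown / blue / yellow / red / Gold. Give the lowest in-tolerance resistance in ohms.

Brown → 1 (first significant figure)
Blue → 6 (second significant figure)
Yellow → 4 (third significant figure)
Red → ×10^2 multiplier
Gold → ±5% tolerance
164 × 100 = 16400 Ω
Lowest = 16400 × (1 − 5/100) = 15580 Ω.

15580 Ω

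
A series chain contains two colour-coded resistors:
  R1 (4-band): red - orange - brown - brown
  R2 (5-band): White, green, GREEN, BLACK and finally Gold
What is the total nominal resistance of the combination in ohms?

R1: red, orange → 23; brown ×10 → 230 Ω.
R2: white, green, green → 955; black ×1 → 955 Ω.
Series: 230 + 955 = 1185 Ω.

1185 Ω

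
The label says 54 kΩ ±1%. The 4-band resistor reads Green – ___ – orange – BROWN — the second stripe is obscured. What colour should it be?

54000 Ω = 54 × 10^3.
The second band gives digit 4 of the significand, and 4 is yellow.

yellow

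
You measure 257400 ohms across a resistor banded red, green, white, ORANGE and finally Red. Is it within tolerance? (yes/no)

Red → 2 (first significant figure)
Green → 5 (second significant figure)
White → 9 (third significant figure)
Orange → ×10^3 multiplier
Red → ±2% tolerance
259 × 1000 = 259000 Ω
Allowed range: 253820 Ω to 264180 Ω.
257400 ohms lies inside that range.

yes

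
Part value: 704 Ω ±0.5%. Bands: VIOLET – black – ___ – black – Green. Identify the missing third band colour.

704 Ω = 704 × 10^0.
The third band gives digit 4 of the significand, and 4 is yellow.

yellow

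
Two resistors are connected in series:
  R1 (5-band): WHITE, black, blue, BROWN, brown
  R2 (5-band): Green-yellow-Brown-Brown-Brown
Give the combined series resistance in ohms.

R1: white, black, blue → 906; brown ×10 → 9060 Ω.
R2: green, yellow, brown → 541; brown ×10 → 5410 Ω.
Series: 9060 + 5410 = 14470 Ω.

14470 Ω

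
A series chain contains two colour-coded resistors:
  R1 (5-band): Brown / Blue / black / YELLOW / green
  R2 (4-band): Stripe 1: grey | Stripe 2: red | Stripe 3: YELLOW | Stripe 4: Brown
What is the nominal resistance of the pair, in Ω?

R1: brown, blue, black → 160; yellow ×10^4 → 1600000 Ω.
R2: grey, red → 82; yellow ×10^4 → 820000 Ω.
Series: 1600000 + 820000 = 2420000 Ω.

2420000 Ω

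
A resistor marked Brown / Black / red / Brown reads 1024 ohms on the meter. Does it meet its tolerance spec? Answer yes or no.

no

Brown → 1 (first significant figure)
Black → 0 (second significant figure)
Red → ×10^2 multiplier
Brown → ±1% tolerance
10 × 100 = 1000 Ω
Allowed range: 990 Ω to 1010 Ω.
1024 ohms lies outside that range.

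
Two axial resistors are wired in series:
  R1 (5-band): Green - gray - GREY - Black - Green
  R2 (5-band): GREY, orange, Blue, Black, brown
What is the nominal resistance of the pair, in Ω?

R1: green, grey, grey → 588; black ×1 → 588 Ω.
R2: grey, orange, blue → 836; black ×1 → 836 Ω.
Series: 588 + 836 = 1424 Ω.

1424 Ω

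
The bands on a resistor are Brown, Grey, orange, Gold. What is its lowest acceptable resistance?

17100 Ω

Brown → 1 (first significant figure)
Grey → 8 (second significant figure)
Orange → ×10^3 multiplier
Gold → ±5% tolerance
18 × 1000 = 18000 Ω
Lowest = 18000 × (1 − 5/100) = 17100 Ω.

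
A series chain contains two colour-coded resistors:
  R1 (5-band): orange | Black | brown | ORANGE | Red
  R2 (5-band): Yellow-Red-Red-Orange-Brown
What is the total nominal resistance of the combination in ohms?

R1: orange, black, brown → 301; orange ×10^3 → 301000 Ω.
R2: yellow, red, red → 422; orange ×10^3 → 422000 Ω.
Series: 301000 + 422000 = 723000 Ω.

723000 Ω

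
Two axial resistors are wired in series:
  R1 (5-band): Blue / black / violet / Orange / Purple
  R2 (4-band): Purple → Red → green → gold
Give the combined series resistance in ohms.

7807000 Ω

R1: blue, black, violet → 607; orange ×10^3 → 607000 Ω.
R2: violet, red → 72; green ×10^5 → 7200000 Ω.
Series: 607000 + 7200000 = 7807000 Ω.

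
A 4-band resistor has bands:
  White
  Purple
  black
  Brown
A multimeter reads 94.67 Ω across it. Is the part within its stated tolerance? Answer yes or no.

White → 9 (first significant figure)
Violet → 7 (second significant figure)
Black → ×1 multiplier
Brown → ±1% tolerance
97 × 1 = 97 Ω
Allowed range: 96.03 Ω to 97.97 Ω.
94.67 Ω lies outside that range.

no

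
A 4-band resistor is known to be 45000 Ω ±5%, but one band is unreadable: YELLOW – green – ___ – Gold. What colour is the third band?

45000 Ω = 45 × 10^3.
The third band is the multiplier, 10^3, which is orange.

orange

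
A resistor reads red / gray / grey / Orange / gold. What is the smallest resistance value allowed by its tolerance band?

273600 Ω

Red → 2 (first significant figure)
Grey → 8 (second significant figure)
Grey → 8 (third significant figure)
Orange → ×10^3 multiplier
Gold → ±5% tolerance
288 × 1000 = 288000 Ω
Smallest = 288000 × (1 − 5/100) = 273600 Ω.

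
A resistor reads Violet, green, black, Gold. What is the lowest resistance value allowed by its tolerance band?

Violet → 7 (first significant figure)
Green → 5 (second significant figure)
Black → ×1 multiplier
Gold → ±5% tolerance
75 × 1 = 75 Ω
Lowest = 75 × (1 − 5/100) = 71.25 Ω.

71.25 Ω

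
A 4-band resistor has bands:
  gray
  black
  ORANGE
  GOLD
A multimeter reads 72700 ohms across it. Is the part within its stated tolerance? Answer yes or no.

Grey → 8 (first significant figure)
Black → 0 (second significant figure)
Orange → ×10^3 multiplier
Gold → ±5% tolerance
80 × 1000 = 80000 Ω
Allowed range: 76000 Ω to 84000 Ω.
72700 ohms lies outside that range.

no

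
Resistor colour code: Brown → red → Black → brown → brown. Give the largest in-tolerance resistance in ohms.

1212 Ω

Brown → 1 (first significant figure)
Red → 2 (second significant figure)
Black → 0 (third significant figure)
Brown → ×10 multiplier
Brown → ±1% tolerance
120 × 10 = 1200 Ω
Largest = 1200 × (1 + 1/100) = 1212 Ω.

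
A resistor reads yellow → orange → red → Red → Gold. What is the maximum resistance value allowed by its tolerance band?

45360 Ω

Yellow → 4 (first significant figure)
Orange → 3 (second significant figure)
Red → 2 (third significant figure)
Red → ×10^2 multiplier
Gold → ±5% tolerance
432 × 100 = 43200 Ω
Maximum = 43200 × (1 + 5/100) = 45360 Ω.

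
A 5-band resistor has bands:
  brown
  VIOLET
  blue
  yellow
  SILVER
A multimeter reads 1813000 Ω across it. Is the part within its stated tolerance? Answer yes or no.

Brown → 1 (first significant figure)
Violet → 7 (second significant figure)
Blue → 6 (third significant figure)
Yellow → ×10^4 multiplier
Silver → ±10% tolerance
176 × 10000 = 1760000 Ω
Allowed range: 1584000 Ω to 1936000 Ω.
1813000 Ω lies inside that range.

yes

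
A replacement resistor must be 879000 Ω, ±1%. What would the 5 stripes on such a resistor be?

879000 Ω = 879 × 10^3.
8 → grey
7 → violet
9 → white
Multiplier 10^3 → orange.
±1% tolerance → brown.

grey, violet, white, orange, brown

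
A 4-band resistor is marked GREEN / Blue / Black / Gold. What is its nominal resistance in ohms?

Green → 5 (first significant figure)
Blue → 6 (second significant figure)
Black → ×1 multiplier
56 × 1 = 56 Ω

56 Ω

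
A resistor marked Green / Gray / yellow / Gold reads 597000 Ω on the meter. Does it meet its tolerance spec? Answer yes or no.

yes

Green → 5 (first significant figure)
Grey → 8 (second significant figure)
Yellow → ×10^4 multiplier
Gold → ±5% tolerance
58 × 10000 = 580000 Ω
Allowed range: 551000 Ω to 609000 Ω.
597000 Ω lies inside that range.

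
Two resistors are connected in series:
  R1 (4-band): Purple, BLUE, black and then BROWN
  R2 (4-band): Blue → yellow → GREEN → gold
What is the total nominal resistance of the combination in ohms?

R1: violet, blue → 76; black ×1 → 76 Ω.
R2: blue, yellow → 64; green ×10^5 → 6400000 Ω.
Series: 76 + 6400000 = 6400076 Ω.

6400076 Ω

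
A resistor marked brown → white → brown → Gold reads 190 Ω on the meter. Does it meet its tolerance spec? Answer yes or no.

yes

Brown → 1 (first significant figure)
White → 9 (second significant figure)
Brown → ×10 multiplier
Gold → ±5% tolerance
19 × 10 = 190 Ω
Allowed range: 180.5 Ω to 199.5 Ω.
190 Ω lies inside that range.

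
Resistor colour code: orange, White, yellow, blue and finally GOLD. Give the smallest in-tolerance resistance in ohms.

Orange → 3 (first significant figure)
White → 9 (second significant figure)
Yellow → 4 (third significant figure)
Blue → ×10^6 multiplier
Gold → ±5% tolerance
394 × 1000000 = 394000000 Ω
Smallest = 394000000 × (1 − 5/100) = 374300000 Ω.

374300000 Ω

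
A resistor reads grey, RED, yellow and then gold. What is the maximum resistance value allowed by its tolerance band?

861000 Ω

Grey → 8 (first significant figure)
Red → 2 (second significant figure)
Yellow → ×10^4 multiplier
Gold → ±5% tolerance
82 × 10000 = 820000 Ω
Maximum = 820000 × (1 + 5/100) = 861000 Ω.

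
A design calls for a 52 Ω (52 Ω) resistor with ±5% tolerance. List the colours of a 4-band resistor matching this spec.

52 Ω = 52 × 10^0.
5 → green
2 → red
Multiplier 10^0 → black.
±5% tolerance → gold.

green, red, black, gold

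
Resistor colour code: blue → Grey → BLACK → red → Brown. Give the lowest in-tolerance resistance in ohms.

Blue → 6 (first significant figure)
Grey → 8 (second significant figure)
Black → 0 (third significant figure)
Red → ×10^2 multiplier
Brown → ±1% tolerance
680 × 100 = 68000 Ω
Lowest = 68000 × (1 − 1/100) = 67320 Ω.

67320 Ω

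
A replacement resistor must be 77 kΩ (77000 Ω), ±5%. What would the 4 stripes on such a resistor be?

violet, violet, orange, gold

77000 Ω = 77 × 10^3.
7 → violet
7 → violet
Multiplier 10^3 → orange.
±5% tolerance → gold.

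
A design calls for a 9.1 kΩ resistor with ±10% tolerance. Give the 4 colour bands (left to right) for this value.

white, brown, red, silver

9100 Ω = 91 × 10^2.
9 → white
1 → brown
Multiplier 10^2 → red.
±10% tolerance → silver.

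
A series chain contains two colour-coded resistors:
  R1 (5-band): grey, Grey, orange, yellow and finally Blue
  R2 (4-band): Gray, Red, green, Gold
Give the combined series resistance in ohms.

17030000 Ω

R1: grey, grey, orange → 883; yellow ×10^4 → 8830000 Ω.
R2: grey, red → 82; green ×10^5 → 8200000 Ω.
Series: 8830000 + 8200000 = 17030000 Ω.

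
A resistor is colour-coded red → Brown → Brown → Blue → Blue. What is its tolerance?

The last band, blue, is the tolerance band.
Blue corresponds to ±0.25%.

±0.25%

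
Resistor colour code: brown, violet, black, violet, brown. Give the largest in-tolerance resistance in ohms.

1717000000 Ω

Brown → 1 (first significant figure)
Violet → 7 (second significant figure)
Black → 0 (third significant figure)
Violet → ×10^7 multiplier
Brown → ±1% tolerance
170 × 10000000 = 1700000000 Ω
Largest = 1700000000 × (1 + 1/100) = 1717000000 Ω.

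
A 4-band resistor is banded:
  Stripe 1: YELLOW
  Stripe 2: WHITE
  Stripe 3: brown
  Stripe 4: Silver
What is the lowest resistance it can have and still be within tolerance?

Yellow → 4 (first significant figure)
White → 9 (second significant figure)
Brown → ×10 multiplier
Silver → ±10% tolerance
49 × 10 = 490 Ω
Lowest = 490 × (1 − 10/100) = 441 Ω.

441 Ω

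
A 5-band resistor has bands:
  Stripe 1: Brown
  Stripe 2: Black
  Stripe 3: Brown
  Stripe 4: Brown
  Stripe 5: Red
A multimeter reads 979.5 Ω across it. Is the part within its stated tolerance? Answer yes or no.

Brown → 1 (first significant figure)
Black → 0 (second significant figure)
Brown → 1 (third significant figure)
Brown → ×10 multiplier
Red → ±2% tolerance
101 × 10 = 1010 Ω
Allowed range: 989.8 Ω to 1030.2 Ω.
979.5 Ω lies outside that range.

no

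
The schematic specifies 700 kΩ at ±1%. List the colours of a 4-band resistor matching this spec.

violet, black, yellow, brown

700000 Ω = 70 × 10^4.
7 → violet
0 → black
Multiplier 10^4 → yellow.
±1% tolerance → brown.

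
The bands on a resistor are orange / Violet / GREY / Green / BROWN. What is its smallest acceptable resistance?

Orange → 3 (first significant figure)
Violet → 7 (second significant figure)
Grey → 8 (third significant figure)
Green → ×10^5 multiplier
Brown → ±1% tolerance
378 × 100000 = 37800000 Ω
Smallest = 37800000 × (1 − 1/100) = 37422000 Ω.

37422000 Ω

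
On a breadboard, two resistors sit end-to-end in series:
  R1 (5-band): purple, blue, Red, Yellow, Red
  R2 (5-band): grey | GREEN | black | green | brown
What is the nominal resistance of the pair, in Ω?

R1: violet, blue, red → 762; yellow ×10^4 → 7620000 Ω.
R2: grey, green, black → 850; green ×10^5 → 85000000 Ω.
Series: 7620000 + 85000000 = 92620000 Ω.

92620000 Ω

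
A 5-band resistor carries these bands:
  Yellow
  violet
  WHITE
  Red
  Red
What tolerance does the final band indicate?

±2%

The last band, red, is the tolerance band.
Red corresponds to ±2%.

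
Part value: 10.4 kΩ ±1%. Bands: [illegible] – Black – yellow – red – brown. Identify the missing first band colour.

10400 Ω = 104 × 10^2.
The first band gives digit 1 of the significand, and 1 is brown.

brown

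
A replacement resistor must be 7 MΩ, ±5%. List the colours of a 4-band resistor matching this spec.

7000000 Ω = 70 × 10^5.
7 → violet
0 → black
Multiplier 10^5 → green.
±5% tolerance → gold.

violet, black, green, gold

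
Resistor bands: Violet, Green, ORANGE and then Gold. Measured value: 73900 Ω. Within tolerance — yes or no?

yes

Violet → 7 (first significant figure)
Green → 5 (second significant figure)
Orange → ×10^3 multiplier
Gold → ±5% tolerance
75 × 1000 = 75000 Ω
Allowed range: 71250 Ω to 78750 Ω.
73900 Ω lies inside that range.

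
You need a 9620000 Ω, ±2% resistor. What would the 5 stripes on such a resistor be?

9620000 Ω = 962 × 10^4.
9 → white
6 → blue
2 → red
Multiplier 10^4 → yellow.
±2% tolerance → red.

white, blue, red, yellow, red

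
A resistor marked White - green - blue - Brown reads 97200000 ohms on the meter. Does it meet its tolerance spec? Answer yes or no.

White → 9 (first significant figure)
Green → 5 (second significant figure)
Blue → ×10^6 multiplier
Brown → ±1% tolerance
95 × 1000000 = 95000000 Ω
Allowed range: 94050000 Ω to 95950000 Ω.
97200000 ohms lies outside that range.

no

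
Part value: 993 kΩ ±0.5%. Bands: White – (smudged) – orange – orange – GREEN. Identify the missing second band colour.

993000 Ω = 993 × 10^3.
The second band gives digit 9 of the significand, and 9 is white.

white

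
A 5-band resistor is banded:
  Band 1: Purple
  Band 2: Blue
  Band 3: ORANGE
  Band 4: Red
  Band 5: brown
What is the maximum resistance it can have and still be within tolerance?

Violet → 7 (first significant figure)
Blue → 6 (second significant figure)
Orange → 3 (third significant figure)
Red → ×10^2 multiplier
Brown → ±1% tolerance
763 × 100 = 76300 Ω
Maximum = 76300 × (1 + 1/100) = 77063 Ω.

77063 Ω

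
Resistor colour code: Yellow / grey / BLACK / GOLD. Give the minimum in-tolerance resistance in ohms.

45.6 Ω

Yellow → 4 (first significant figure)
Grey → 8 (second significant figure)
Black → ×1 multiplier
Gold → ±5% tolerance
48 × 1 = 48 Ω
Minimum = 48 × (1 − 5/100) = 45.6 Ω.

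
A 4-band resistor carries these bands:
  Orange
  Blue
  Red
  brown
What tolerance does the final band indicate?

The last band, brown, is the tolerance band.
Brown corresponds to ±1%.

±1%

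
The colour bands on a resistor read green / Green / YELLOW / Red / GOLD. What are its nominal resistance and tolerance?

Green → 5 (first significant figure)
Green → 5 (second significant figure)
Yellow → 4 (third significant figure)
Red → ×10^2 multiplier
Gold → ±5% tolerance
554 × 100 = 55400 Ω

55400 Ω ±5%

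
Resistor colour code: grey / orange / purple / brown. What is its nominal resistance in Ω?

830000000 Ω

Grey → 8 (first significant figure)
Orange → 3 (second significant figure)
Violet → ×10^7 multiplier
83 × 10000000 = 830000000 Ω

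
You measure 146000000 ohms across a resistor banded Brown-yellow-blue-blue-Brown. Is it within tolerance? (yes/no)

yes

Brown → 1 (first significant figure)
Yellow → 4 (second significant figure)
Blue → 6 (third significant figure)
Blue → ×10^6 multiplier
Brown → ±1% tolerance
146 × 1000000 = 146000000 Ω
Allowed range: 144540000 Ω to 147460000 Ω.
146000000 ohms lies inside that range.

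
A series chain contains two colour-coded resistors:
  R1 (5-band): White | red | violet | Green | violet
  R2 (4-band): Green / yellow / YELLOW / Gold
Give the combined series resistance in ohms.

R1: white, red, violet → 927; green ×10^5 → 92700000 Ω.
R2: green, yellow → 54; yellow ×10^4 → 540000 Ω.
Series: 92700000 + 540000 = 93240000 Ω.

93240000 Ω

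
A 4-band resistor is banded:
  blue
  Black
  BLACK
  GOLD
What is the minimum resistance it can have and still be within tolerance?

57 Ω

Blue → 6 (first significant figure)
Black → 0 (second significant figure)
Black → ×1 multiplier
Gold → ±5% tolerance
60 × 1 = 60 Ω
Minimum = 60 × (1 − 5/100) = 57 Ω.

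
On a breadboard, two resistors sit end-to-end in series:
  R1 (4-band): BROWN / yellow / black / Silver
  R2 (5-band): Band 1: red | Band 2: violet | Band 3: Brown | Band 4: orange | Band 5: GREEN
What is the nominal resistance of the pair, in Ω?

271014 Ω

R1: brown, yellow → 14; black ×1 → 14 Ω.
R2: red, violet, brown → 271; orange ×10^3 → 271000 Ω.
Series: 14 + 271000 = 271014 Ω.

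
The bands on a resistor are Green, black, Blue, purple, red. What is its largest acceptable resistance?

5161200000 Ω

Green → 5 (first significant figure)
Black → 0 (second significant figure)
Blue → 6 (third significant figure)
Violet → ×10^7 multiplier
Red → ±2% tolerance
506 × 10000000 = 5060000000 Ω
Largest = 5060000000 × (1 + 2/100) = 5161200000 Ω.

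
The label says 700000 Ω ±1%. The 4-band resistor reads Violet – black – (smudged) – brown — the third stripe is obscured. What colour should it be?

700000 Ω = 70 × 10^4.
The third band is the multiplier, 10^4, which is yellow.

yellow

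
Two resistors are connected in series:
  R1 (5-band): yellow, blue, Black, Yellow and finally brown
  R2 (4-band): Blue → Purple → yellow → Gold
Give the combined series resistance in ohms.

R1: yellow, blue, black → 460; yellow ×10^4 → 4600000 Ω.
R2: blue, violet → 67; yellow ×10^4 → 670000 Ω.
Series: 4600000 + 670000 = 5270000 Ω.

5270000 Ω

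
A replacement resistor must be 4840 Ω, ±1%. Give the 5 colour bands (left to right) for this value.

4840 Ω = 484 × 10^1.
4 → yellow
8 → grey
4 → yellow
Multiplier 10^1 → brown.
±1% tolerance → brown.

yellow, grey, yellow, brown, brown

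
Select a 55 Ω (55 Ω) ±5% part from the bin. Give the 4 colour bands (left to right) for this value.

55 Ω = 55 × 10^0.
5 → green
5 → green
Multiplier 10^0 → black.
±5% tolerance → gold.

green, green, black, gold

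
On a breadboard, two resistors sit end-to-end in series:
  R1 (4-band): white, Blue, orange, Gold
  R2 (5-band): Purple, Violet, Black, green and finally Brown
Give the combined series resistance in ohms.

R1: white, blue → 96; orange ×10^3 → 96000 Ω.
R2: violet, violet, black → 770; green ×10^5 → 77000000 Ω.
Series: 96000 + 77000000 = 77096000 Ω.

77096000 Ω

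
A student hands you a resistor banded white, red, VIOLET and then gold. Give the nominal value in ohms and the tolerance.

White → 9 (first significant figure)
Red → 2 (second significant figure)
Violet → ×10^7 multiplier
Gold → ±5% tolerance
92 × 10000000 = 920000000 Ω

920000000 Ω ±5%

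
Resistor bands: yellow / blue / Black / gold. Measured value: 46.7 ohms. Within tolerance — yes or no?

Yellow → 4 (first significant figure)
Blue → 6 (second significant figure)
Black → ×1 multiplier
Gold → ±5% tolerance
46 × 1 = 46 Ω
Allowed range: 43.7 Ω to 48.3 Ω.
46.7 ohms lies inside that range.

yes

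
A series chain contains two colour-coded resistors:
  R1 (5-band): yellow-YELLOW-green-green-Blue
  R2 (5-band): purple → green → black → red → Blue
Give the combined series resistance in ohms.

R1: yellow, yellow, green → 445; green ×10^5 → 44500000 Ω.
R2: violet, green, black → 750; red ×10^2 → 75000 Ω.
Series: 44500000 + 75000 = 44575000 Ω.

44575000 Ω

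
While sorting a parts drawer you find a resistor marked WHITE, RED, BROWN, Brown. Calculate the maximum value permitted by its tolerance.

929.2 Ω

White → 9 (first significant figure)
Red → 2 (second significant figure)
Brown → ×10 multiplier
Brown → ±1% tolerance
92 × 10 = 920 Ω
Maximum = 920 × (1 + 1/100) = 929.2 Ω.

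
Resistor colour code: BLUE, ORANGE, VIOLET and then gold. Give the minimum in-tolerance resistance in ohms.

Blue → 6 (first significant figure)
Orange → 3 (second significant figure)
Violet → ×10^7 multiplier
Gold → ±5% tolerance
63 × 10000000 = 630000000 Ω
Minimum = 630000000 × (1 − 5/100) = 598500000 Ω.

598500000 Ω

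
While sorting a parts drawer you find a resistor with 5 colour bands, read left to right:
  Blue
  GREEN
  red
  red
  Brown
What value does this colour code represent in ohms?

65200 Ω

Blue → 6 (first significant figure)
Green → 5 (second significant figure)
Red → 2 (third significant figure)
Red → ×10^2 multiplier
652 × 100 = 65200 Ω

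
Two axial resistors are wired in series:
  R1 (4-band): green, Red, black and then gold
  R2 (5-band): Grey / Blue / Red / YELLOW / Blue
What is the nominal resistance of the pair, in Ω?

R1: green, red → 52; black ×1 → 52 Ω.
R2: grey, blue, red → 862; yellow ×10^4 → 8620000 Ω.
Series: 52 + 8620000 = 8620052 Ω.

8620052 Ω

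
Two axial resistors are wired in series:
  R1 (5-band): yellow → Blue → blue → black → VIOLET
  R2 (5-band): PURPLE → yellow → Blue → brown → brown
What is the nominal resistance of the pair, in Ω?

R1: yellow, blue, blue → 466; black ×1 → 466 Ω.
R2: violet, yellow, blue → 746; brown ×10 → 7460 Ω.
Series: 466 + 7460 = 7926 Ω.

7926 Ω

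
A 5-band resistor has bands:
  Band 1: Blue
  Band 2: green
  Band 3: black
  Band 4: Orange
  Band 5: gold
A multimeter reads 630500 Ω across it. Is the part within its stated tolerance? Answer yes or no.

yes

Blue → 6 (first significant figure)
Green → 5 (second significant figure)
Black → 0 (third significant figure)
Orange → ×10^3 multiplier
Gold → ±5% tolerance
650 × 1000 = 650000 Ω
Allowed range: 617500 Ω to 682500 Ω.
630500 Ω lies inside that range.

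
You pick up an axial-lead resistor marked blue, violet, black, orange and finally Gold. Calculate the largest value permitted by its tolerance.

703500 Ω

Blue → 6 (first significant figure)
Violet → 7 (second significant figure)
Black → 0 (third significant figure)
Orange → ×10^3 multiplier
Gold → ±5% tolerance
670 × 1000 = 670000 Ω
Largest = 670000 × (1 + 5/100) = 703500 Ω.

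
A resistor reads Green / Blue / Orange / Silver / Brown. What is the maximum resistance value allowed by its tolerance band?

Green → 5 (first significant figure)
Blue → 6 (second significant figure)
Orange → 3 (third significant figure)
Silver → ×0.01 multiplier
Brown → ±1% tolerance
563 × 0.01 = 5.63 Ω
Maximum = 5.63 × (1 + 1/100) = 5.6863 Ω.

5.6863 Ω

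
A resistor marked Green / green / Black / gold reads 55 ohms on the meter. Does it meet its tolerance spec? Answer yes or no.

Green → 5 (first significant figure)
Green → 5 (second significant figure)
Black → ×1 multiplier
Gold → ±5% tolerance
55 × 1 = 55 Ω
Allowed range: 52.25 Ω to 57.75 Ω.
55 ohms lies inside that range.

yes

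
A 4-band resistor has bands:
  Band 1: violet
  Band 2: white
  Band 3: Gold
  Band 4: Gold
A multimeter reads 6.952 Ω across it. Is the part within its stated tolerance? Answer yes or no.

no

Violet → 7 (first significant figure)
White → 9 (second significant figure)
Gold → ×0.1 multiplier
Gold → ±5% tolerance
79 × 0.1 = 7.9 Ω
Allowed range: 7.505 Ω to 8.295 Ω.
6.952 Ω lies outside that range.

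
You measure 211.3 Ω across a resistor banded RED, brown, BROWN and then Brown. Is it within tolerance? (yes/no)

yes

Red → 2 (first significant figure)
Brown → 1 (second significant figure)
Brown → ×10 multiplier
Brown → ±1% tolerance
21 × 10 = 210 Ω
Allowed range: 207.9 Ω to 212.1 Ω.
211.3 Ω lies inside that range.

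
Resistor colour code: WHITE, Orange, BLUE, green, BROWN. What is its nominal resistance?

93600000 Ω

White → 9 (first significant figure)
Orange → 3 (second significant figure)
Blue → 6 (third significant figure)
Green → ×10^5 multiplier
936 × 100000 = 93600000 Ω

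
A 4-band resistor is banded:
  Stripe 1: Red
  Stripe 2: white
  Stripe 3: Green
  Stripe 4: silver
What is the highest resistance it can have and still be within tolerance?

3190000 Ω

Red → 2 (first significant figure)
White → 9 (second significant figure)
Green → ×10^5 multiplier
Silver → ±10% tolerance
29 × 100000 = 2900000 Ω
Highest = 2900000 × (1 + 10/100) = 3190000 Ω.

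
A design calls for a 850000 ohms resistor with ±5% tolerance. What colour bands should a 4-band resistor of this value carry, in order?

grey, green, yellow, gold

850000 Ω = 85 × 10^4.
8 → grey
5 → green
Multiplier 10^4 → yellow.
±5% tolerance → gold.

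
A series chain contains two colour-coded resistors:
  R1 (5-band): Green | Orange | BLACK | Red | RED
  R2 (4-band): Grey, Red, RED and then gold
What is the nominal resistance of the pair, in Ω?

61200 Ω

R1: green, orange, black → 530; red ×10^2 → 53000 Ω.
R2: grey, red → 82; red ×10^2 → 8200 Ω.
Series: 53000 + 8200 = 61200 Ω.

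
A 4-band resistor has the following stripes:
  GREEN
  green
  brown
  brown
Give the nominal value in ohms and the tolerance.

Green → 5 (first significant figure)
Green → 5 (second significant figure)
Brown → ×10 multiplier
Brown → ±1% tolerance
55 × 10 = 550 Ω

550 Ω ±1%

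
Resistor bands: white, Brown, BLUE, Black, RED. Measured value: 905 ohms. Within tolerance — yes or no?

White → 9 (first significant figure)
Brown → 1 (second significant figure)
Blue → 6 (third significant figure)
Black → ×1 multiplier
Red → ±2% tolerance
916 × 1 = 916 Ω
Allowed range: 897.68 Ω to 934.32 Ω.
905 ohms lies inside that range.

yes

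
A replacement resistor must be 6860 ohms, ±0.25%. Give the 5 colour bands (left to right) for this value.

6860 Ω = 686 × 10^1.
6 → blue
8 → grey
6 → blue
Multiplier 10^1 → brown.
±0.25% tolerance → blue.

blue, grey, blue, brown, blue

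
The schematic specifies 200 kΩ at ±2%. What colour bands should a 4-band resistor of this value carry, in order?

red, black, yellow, red

200000 Ω = 20 × 10^4.
2 → red
0 → black
Multiplier 10^4 → yellow.
±2% tolerance → red.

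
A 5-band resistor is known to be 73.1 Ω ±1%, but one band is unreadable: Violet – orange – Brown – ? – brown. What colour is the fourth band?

gold

73.1 Ω = 731 × 10^-1.
The fourth band is the multiplier, 10^-1, which is gold.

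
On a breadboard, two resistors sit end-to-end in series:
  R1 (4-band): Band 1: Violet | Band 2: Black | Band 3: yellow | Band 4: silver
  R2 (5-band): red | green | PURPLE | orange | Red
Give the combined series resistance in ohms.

R1: violet, black → 70; yellow ×10^4 → 700000 Ω.
R2: red, green, violet → 257; orange ×10^3 → 257000 Ω.
Series: 700000 + 257000 = 957000 Ω.

957000 Ω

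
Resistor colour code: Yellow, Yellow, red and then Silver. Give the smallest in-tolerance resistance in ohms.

Yellow → 4 (first significant figure)
Yellow → 4 (second significant figure)
Red → ×10^2 multiplier
Silver → ±10% tolerance
44 × 100 = 4400 Ω
Smallest = 4400 × (1 − 10/100) = 3960 Ω.

3960 Ω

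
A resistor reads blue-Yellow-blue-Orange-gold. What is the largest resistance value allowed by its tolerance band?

Blue → 6 (first significant figure)
Yellow → 4 (second significant figure)
Blue → 6 (third significant figure)
Orange → ×10^3 multiplier
Gold → ±5% tolerance
646 × 1000 = 646000 Ω
Largest = 646000 × (1 + 5/100) = 678300 Ω.

678300 Ω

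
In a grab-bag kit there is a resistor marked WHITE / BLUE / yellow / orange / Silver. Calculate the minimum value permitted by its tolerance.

White → 9 (first significant figure)
Blue → 6 (second significant figure)
Yellow → 4 (third significant figure)
Orange → ×10^3 multiplier
Silver → ±10% tolerance
964 × 1000 = 964000 Ω
Minimum = 964000 × (1 − 10/100) = 867600 Ω.

867600 Ω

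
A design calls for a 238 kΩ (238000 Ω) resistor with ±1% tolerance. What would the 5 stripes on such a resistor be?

red, orange, grey, orange, brown

238000 Ω = 238 × 10^3.
2 → red
3 → orange
8 → grey
Multiplier 10^3 → orange.
±1% tolerance → brown.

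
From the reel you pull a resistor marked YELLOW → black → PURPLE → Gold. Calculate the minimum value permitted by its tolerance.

Yellow → 4 (first significant figure)
Black → 0 (second significant figure)
Violet → ×10^7 multiplier
Gold → ±5% tolerance
40 × 10000000 = 400000000 Ω
Minimum = 400000000 × (1 − 5/100) = 380000000 Ω.

380000000 Ω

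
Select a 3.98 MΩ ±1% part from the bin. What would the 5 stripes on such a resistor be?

3980000 Ω = 398 × 10^4.
3 → orange
9 → white
8 → grey
Multiplier 10^4 → yellow.
±1% tolerance → brown.

orange, white, grey, yellow, brown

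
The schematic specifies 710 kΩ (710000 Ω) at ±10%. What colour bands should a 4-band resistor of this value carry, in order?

violet, brown, yellow, silver

710000 Ω = 71 × 10^4.
7 → violet
1 → brown
Multiplier 10^4 → yellow.
±10% tolerance → silver.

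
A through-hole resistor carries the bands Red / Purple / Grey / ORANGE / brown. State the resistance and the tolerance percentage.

Red → 2 (first significant figure)
Violet → 7 (second significant figure)
Grey → 8 (third significant figure)
Orange → ×10^3 multiplier
Brown → ±1% tolerance
278 × 1000 = 278000 Ω

278000 Ω ±1%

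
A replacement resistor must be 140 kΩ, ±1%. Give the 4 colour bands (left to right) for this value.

brown, yellow, yellow, brown

140000 Ω = 14 × 10^4.
1 → brown
4 → yellow
Multiplier 10^4 → yellow.
±1% tolerance → brown.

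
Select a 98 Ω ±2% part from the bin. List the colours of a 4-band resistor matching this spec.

98 Ω = 98 × 10^0.
9 → white
8 → grey
Multiplier 10^0 → black.
±2% tolerance → red.

white, grey, black, red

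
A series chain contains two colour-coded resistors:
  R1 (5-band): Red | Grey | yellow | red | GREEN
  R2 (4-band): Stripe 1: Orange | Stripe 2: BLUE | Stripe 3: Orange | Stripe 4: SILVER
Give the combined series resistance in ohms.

64400 Ω

R1: red, grey, yellow → 284; red ×10^2 → 28400 Ω.
R2: orange, blue → 36; orange ×10^3 → 36000 Ω.
Series: 28400 + 36000 = 64400 Ω.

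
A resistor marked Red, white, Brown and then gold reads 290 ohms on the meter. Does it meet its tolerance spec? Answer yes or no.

yes

Red → 2 (first significant figure)
White → 9 (second significant figure)
Brown → ×10 multiplier
Gold → ±5% tolerance
29 × 10 = 290 Ω
Allowed range: 275.5 Ω to 304.5 Ω.
290 ohms lies inside that range.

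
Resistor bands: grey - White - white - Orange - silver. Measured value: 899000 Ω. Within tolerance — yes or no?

yes

Grey → 8 (first significant figure)
White → 9 (second significant figure)
White → 9 (third significant figure)
Orange → ×10^3 multiplier
Silver → ±10% tolerance
899 × 1000 = 899000 Ω
Allowed range: 809100 Ω to 988900 Ω.
899000 Ω lies inside that range.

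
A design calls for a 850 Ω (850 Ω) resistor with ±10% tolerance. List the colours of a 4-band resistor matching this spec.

grey, green, brown, silver

850 Ω = 85 × 10^1.
8 → grey
5 → green
Multiplier 10^1 → brown.
±10% tolerance → silver.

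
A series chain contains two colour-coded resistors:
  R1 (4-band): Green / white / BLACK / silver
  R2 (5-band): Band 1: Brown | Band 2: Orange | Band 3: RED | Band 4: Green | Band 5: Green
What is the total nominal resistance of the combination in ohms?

13200059 Ω

R1: green, white → 59; black ×1 → 59 Ω.
R2: brown, orange, red → 132; green ×10^5 → 13200000 Ω.
Series: 59 + 13200000 = 13200059 Ω.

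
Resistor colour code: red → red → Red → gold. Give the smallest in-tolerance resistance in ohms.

Red → 2 (first significant figure)
Red → 2 (second significant figure)
Red → ×10^2 multiplier
Gold → ±5% tolerance
22 × 100 = 2200 Ω
Smallest = 2200 × (1 − 5/100) = 2090 Ω.

2090 Ω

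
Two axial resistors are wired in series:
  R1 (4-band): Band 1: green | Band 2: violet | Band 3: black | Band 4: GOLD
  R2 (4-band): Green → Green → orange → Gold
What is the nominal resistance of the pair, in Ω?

55057 Ω

R1: green, violet → 57; black ×1 → 57 Ω.
R2: green, green → 55; orange ×10^3 → 55000 Ω.
Series: 57 + 55000 = 55057 Ω.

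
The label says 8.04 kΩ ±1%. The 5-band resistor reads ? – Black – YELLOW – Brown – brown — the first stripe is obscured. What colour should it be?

8040 Ω = 804 × 10^1.
The first band gives digit 8 of the significand, and 8 is grey.

grey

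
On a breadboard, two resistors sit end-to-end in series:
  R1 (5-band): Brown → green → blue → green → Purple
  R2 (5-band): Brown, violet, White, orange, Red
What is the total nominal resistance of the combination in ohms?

R1: brown, green, blue → 156; green ×10^5 → 15600000 Ω.
R2: brown, violet, white → 179; orange ×10^3 → 179000 Ω.
Series: 15600000 + 179000 = 15779000 Ω.

15779000 Ω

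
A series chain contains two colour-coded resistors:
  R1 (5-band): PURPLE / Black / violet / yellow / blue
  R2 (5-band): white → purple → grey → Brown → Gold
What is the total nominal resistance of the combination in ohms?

7079780 Ω

R1: violet, black, violet → 707; yellow ×10^4 → 7070000 Ω.
R2: white, violet, grey → 978; brown ×10 → 9780 Ω.
Series: 7070000 + 9780 = 7079780 Ω.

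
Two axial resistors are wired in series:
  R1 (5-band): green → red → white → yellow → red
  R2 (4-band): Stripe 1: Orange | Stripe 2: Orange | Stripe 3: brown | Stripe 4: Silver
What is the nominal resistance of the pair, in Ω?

R1: green, red, white → 529; yellow ×10^4 → 5290000 Ω.
R2: orange, orange → 33; brown ×10 → 330 Ω.
Series: 5290000 + 330 = 5290330 Ω.

5290330 Ω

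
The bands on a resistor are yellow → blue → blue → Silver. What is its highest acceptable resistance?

Yellow → 4 (first significant figure)
Blue → 6 (second significant figure)
Blue → ×10^6 multiplier
Silver → ±10% tolerance
46 × 1000000 = 46000000 Ω
Highest = 46000000 × (1 + 10/100) = 50600000 Ω.

50600000 Ω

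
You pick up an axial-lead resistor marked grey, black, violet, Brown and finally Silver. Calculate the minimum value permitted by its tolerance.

Grey → 8 (first significant figure)
Black → 0 (second significant figure)
Violet → 7 (third significant figure)
Brown → ×10 multiplier
Silver → ±10% tolerance
807 × 10 = 8070 Ω
Minimum = 8070 × (1 − 10/100) = 7263 Ω.

7263 Ω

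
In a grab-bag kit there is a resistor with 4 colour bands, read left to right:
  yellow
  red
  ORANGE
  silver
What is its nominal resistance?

42000 Ω

Yellow → 4 (first significant figure)
Red → 2 (second significant figure)
Orange → ×10^3 multiplier
42 × 1000 = 42000 Ω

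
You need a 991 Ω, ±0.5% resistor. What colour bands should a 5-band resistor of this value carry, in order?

white, white, brown, black, green

991 Ω = 991 × 10^0.
9 → white
9 → white
1 → brown
Multiplier 10^0 → black.
±0.5% tolerance → green.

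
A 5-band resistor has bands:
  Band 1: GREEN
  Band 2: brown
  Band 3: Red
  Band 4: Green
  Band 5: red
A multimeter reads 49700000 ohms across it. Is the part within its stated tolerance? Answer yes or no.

Green → 5 (first significant figure)
Brown → 1 (second significant figure)
Red → 2 (third significant figure)
Green → ×10^5 multiplier
Red → ±2% tolerance
512 × 100000 = 51200000 Ω
Allowed range: 50176000 Ω to 52224000 Ω.
49700000 ohms lies outside that range.

no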